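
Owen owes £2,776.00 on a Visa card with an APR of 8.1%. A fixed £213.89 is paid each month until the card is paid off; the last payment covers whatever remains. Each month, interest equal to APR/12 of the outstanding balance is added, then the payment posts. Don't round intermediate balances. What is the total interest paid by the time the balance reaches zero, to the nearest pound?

£139

Monthly rate r = 8.1%/12 = 0.675% = 0.00675.
Payoff takes n = ⌈−ln(1 − rB₀/P)/ln(1+r)⌉ = ⌈13.628⌉ = 14 payments; the last is £134.59.
Total paid = 13·£213.89 + £134.59 = £2,915.16.
Total interest = total paid − principal = £2,915.16 − £2,776.00 = £139.16.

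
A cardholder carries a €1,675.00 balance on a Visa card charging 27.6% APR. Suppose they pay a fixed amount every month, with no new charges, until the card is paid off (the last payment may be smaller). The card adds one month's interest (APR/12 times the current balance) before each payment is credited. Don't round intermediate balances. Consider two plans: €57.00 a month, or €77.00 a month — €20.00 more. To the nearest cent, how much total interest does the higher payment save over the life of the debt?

€474.70

Monthly rate r = 27.6%/12 = 2.3% = 0.023.
At €57.00/mo: n = ⌈−ln(1 − rB₀/P)/ln(1+r)⌉ = 50 payments (last €31.24); total interest = total paid − €1,675.00 = €1,149.24.
At €77.00/mo: 31 payments (last €39.54); total interest €674.54.
Interest saved = €1,149.24 − €674.54 = €474.70.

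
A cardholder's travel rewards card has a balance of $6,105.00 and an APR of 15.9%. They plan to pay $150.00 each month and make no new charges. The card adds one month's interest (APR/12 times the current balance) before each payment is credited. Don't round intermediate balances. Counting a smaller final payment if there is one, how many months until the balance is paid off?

59 payments

Monthly rate r = 15.9%/12 = 1.325% = 0.01325.
Recurrence: B ← B·(1+r) − $150.00.
Month 1: interest $80.89; balance after payment $6,035.89.
Month 2: interest $79.98; balance after payment $5,965.87.
Closed form: n = −ln(1 − rB₀/P)/ln(1+r) = −ln(0.46073)/ln(1.01325) ≈ 58.874, so the balance reaches zero during payment 59.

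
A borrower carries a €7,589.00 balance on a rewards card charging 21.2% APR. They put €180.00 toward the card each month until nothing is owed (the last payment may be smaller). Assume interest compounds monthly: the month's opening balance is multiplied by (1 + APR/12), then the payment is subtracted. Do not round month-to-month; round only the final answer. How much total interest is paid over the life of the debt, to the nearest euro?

Monthly rate r = 21.2%/12 = 1.76667% = 0.0176667.
Payoff takes n = ⌈−ln(1 − rB₀/P)/ln(1+r)⌉ = ⌈77.995⌉ = 78 payments; the last is €179.18.
Total paid = 77·€180.00 + €179.18 = €14,039.18.
Total interest = total paid − principal = €14,039.18 − €7,589.00 = €6,450.18.

€6,450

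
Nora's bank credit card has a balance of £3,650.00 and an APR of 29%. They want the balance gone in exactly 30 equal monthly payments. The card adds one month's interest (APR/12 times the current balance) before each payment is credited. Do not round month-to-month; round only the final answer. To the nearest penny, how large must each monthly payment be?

£172.46

Monthly rate r = 29%/12 = 2.41667% = 0.0241667.
Level-payment amortization: P = B₀·r / (1 − (1+r)^(−n)) = 3650.00·0.0241667 / (1 − 1.02417^(−30)).
Denominator 1 − (1+r)^(−30) = 0.511481635.
P = 88.2083 / 0.511481635 ≈ 172.46.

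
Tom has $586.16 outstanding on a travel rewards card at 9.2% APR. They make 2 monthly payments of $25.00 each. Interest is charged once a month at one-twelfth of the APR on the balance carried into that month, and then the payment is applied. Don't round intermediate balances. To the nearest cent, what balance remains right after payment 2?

$544.99

Monthly rate r = 9.2%/12 = 0.766667% = 0.00766667.
Each month: B ← B·(1+r) − $25.00.
Month 1: interest $4.49; balance after payment $565.65.
Month 2: interest $4.34; balance after payment $544.99.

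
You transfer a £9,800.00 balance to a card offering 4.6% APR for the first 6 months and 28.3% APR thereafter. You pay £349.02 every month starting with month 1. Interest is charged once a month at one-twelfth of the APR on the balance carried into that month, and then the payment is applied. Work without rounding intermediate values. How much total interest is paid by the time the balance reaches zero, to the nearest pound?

Promo months 1–6 at r₀ = 4.6%/12 = 0.00383333; months 7+ at r₁ = 28.3%/12 = 0.0235833.
After month 6: iterate B ← B·(1+r₀) − £349.02 for 6 months → £7,913.28.
Then at r₁ with £349.02/mo: n₂ = −ln(1 − r₁·B/P)/ln(1+r₁) ≈ 32.82 → 33 more payments.
Total paid = 38·£349.02 + £287.64 = £13,550.40; interest = £13,550.40 − £9,800.00 = £3,750.40.

£3,750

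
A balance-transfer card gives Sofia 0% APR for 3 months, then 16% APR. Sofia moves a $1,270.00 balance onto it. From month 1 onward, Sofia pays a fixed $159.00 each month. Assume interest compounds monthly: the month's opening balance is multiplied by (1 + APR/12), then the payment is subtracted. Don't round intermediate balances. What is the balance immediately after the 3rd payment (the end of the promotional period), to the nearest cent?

$793.00

Promo months 1–3 at r₀ = 0%/12 = 0; months 4+ at r₁ = 16%/12 = 0.0133333.
After month 3 (no interest yet): B = $1,270.00 − 3·$159.00 = $793.00.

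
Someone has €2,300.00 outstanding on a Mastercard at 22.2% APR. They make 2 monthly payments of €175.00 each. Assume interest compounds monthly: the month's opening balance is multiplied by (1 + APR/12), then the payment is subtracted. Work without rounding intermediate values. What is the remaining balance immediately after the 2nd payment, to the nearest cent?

€2,032.65

Monthly rate r = 22.2%/12 = 1.85% = 0.0185.
Each month: B ← B·(1+r) − €175.00.
Month 1: interest €42.55; balance after payment €2,167.55.
Month 2: interest €40.10; balance after payment €2,032.65.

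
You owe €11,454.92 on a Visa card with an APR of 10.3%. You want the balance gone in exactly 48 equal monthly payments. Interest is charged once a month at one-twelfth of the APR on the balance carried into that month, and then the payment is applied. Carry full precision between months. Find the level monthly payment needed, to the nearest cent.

€292.18

Monthly rate r = 10.3%/12 = 0.858333% = 0.00858333.
Level-payment amortization: P = B₀·r / (1 − (1+r)^(−n)) = 11454.92·0.00858333 / (1 − 1.00858^(−48)).
Denominator 1 − (1+r)^(−48) = 0.336510258.
P = 98.3214 / 0.336510258 ≈ 292.18.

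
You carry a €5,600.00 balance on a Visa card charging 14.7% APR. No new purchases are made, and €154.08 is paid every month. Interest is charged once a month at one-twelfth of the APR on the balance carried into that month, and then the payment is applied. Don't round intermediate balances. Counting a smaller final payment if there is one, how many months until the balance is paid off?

Monthly rate r = 14.7%/12 = 1.225% = 0.01225.
Recurrence: B ← B·(1+r) − €154.08.
Month 1: interest €68.60; balance after payment €5,514.52.
Month 2: interest €67.55; balance after payment €5,427.99.
Closed form: n = −ln(1 − rB₀/P)/ln(1+r) = −ln(0.55478)/ln(1.01225) ≈ 48.391, so the balance reaches zero during payment 49.

49 payments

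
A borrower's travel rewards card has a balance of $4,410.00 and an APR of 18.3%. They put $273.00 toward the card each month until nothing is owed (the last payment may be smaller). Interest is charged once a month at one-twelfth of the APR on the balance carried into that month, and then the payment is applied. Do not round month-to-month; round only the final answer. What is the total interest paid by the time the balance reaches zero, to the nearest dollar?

Monthly rate r = 18.3%/12 = 1.525% = 0.01525.
Payoff takes n = ⌈−ln(1 − rB₀/P)/ln(1+r)⌉ = ⌈18.687⌉ = 19 payments; the last is $187.93.
Total paid = 18·$273.00 + $187.93 = $5,101.93.
Total interest = total paid − principal = $5,101.93 − $4,410.00 = $691.93.

$692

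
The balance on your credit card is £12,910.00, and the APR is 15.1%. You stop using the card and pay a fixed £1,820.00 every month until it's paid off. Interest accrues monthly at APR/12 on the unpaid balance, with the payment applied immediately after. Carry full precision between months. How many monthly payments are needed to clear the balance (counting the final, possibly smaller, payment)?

8 months

Monthly rate r = 15.1%/12 = 1.25833% = 0.0125833.
Recurrence: B ← B·(1+r) − £1,820.00.
Month 1: interest £162.45; balance after payment £11,252.45.
Month 2: interest £141.59; balance after payment £9,574.04.
Closed form: n = −ln(1 − rB₀/P)/ln(1+r) = −ln(0.91074)/ln(1.01258) ≈ 7.477, so the balance reaches zero during payment 8.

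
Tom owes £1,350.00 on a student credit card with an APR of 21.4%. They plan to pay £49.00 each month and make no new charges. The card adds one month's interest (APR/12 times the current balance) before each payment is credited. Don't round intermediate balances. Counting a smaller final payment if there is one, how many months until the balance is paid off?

Monthly rate r = 21.4%/12 = 1.78333% = 0.0178333.
Recurrence: B ← B·(1+r) − £49.00.
Month 1: interest £24.07; balance after payment £1,325.08.
Month 2: interest £23.63; balance after payment £1,299.71.
Closed form: n = −ln(1 − rB₀/P)/ln(1+r) = −ln(0.50867)/ln(1.01783) ≈ 38.241, so the balance reaches zero during payment 39.

39 months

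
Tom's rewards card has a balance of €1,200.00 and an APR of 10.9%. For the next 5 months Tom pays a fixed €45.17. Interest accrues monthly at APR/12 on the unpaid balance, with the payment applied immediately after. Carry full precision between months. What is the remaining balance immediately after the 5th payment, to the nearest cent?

€1,025.51

Monthly rate r = 10.9%/12 = 0.908333% = 0.00908333.
Each month: B ← B·(1+r) − €45.17.
Month 1: interest €10.90; balance after payment €1,165.73.
Month 2: interest €10.59; balance after payment €1,131.15.
Month 3: interest €10.27; balance after payment €1,096.25.
Month 4: interest €9.96; balance after payment €1,061.04.
Month 5: interest €9.64; balance after payment €1,025.51.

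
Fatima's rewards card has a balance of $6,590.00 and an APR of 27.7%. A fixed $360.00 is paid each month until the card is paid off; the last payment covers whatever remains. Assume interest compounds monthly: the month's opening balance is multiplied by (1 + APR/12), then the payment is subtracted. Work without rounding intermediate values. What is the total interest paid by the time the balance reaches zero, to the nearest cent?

Monthly rate r = 27.7%/12 = 2.30833% = 0.0230833.
Payoff takes n = ⌈−ln(1 − rB₀/P)/ln(1+r)⌉ = ⌈24.063⌉ = 25 payments; the last is $22.90.
Total paid = 24·$360.00 + $22.90 = $8,662.90.
Total interest = total paid − principal = $8,662.90 − $6,590.00 = $2,072.90.

$2,072.90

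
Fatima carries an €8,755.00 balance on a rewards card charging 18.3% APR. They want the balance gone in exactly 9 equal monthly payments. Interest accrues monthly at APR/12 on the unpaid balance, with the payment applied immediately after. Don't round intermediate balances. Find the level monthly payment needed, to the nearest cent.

Monthly rate r = 18.3%/12 = 1.525% = 0.01525.
Level-payment amortization: P = B₀·r / (1 − (1+r)^(−n)) = 8755.00·0.01525 / (1 − 1.01525^(−9)).
Denominator 1 − (1+r)^(−9) = 0.127344126.
P = 133.514 / 0.127344126 ≈ 1048.45.

€1,048.45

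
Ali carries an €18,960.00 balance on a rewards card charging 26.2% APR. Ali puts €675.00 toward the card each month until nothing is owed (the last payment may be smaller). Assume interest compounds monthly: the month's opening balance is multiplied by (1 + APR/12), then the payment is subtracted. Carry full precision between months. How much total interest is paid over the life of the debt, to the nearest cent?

Monthly rate r = 26.2%/12 = 2.18333% = 0.0218333.
Payoff takes n = ⌈−ln(1 − rB₀/P)/ln(1+r)⌉ = ⌈43.987⌉ = 44 payments; the last is €666.02.
Total paid = 43·€675.00 + €666.02 = €29,691.02.
Total interest = total paid − principal = €29,691.02 − €18,960.00 = €10,731.02.

€10,731.02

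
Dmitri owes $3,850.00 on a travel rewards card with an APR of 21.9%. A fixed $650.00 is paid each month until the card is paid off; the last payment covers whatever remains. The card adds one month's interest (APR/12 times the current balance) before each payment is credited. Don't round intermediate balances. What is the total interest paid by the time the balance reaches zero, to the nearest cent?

$262.77

Monthly rate r = 21.9%/12 = 1.825% = 0.01825.
Payoff takes n = ⌈−ln(1 − rB₀/P)/ln(1+r)⌉ = ⌈6.325⌉ = 7 payments; the last is $212.77.
Total paid = 6·$650.00 + $212.77 = $4,112.77.
Total interest = total paid − principal = $4,112.77 − $3,850.00 = $262.77.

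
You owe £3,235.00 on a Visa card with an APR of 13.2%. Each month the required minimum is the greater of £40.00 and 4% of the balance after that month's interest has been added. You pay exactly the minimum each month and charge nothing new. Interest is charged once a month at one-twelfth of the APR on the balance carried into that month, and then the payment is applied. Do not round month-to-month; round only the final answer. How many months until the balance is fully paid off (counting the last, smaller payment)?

69 months

Monthly rate r = 13.2%/12 = 1.1% = 0.011.
While 4% of the post-interest balance exceeds £40.00, each month B ← (B·(1+r))·(1 − 0.04), i.e. B shrinks by the factor (1+r)·0.96 = 0.97056.
This holds for months 1–40. Entering month 41 the balance is £978.97; 4% of the post-interest balance is now below £40.00, so the flat £40.00 minimum applies from here.
From month 41 a fixed £40.00 at rate r clears £978.97 in 29 more payments. Total: 40 + 29 = 69 months.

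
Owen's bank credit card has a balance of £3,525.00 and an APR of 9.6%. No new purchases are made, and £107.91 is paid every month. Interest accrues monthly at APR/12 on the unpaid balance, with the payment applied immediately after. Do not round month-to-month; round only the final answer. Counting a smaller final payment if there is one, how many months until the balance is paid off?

39 payments

Monthly rate r = 9.6%/12 = 0.8% = 0.008.
Recurrence: B ← B·(1+r) − £107.91.
Month 1: interest £28.20; balance after payment £3,445.29.
Month 2: interest £27.56; balance after payment £3,364.94.
Closed form: n = −ln(1 − rB₀/P)/ln(1+r) = −ln(0.73867)/ln(1.008) ≈ 38.014, so the balance reaches zero during payment 39.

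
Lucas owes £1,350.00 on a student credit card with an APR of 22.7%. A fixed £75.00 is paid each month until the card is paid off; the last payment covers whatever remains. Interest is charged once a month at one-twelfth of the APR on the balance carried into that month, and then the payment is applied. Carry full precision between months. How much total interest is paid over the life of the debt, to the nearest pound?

£316

Monthly rate r = 22.7%/12 = 1.89167% = 0.0189167.
Payoff takes n = ⌈−ln(1 − rB₀/P)/ln(1+r)⌉ = ⌈22.213⌉ = 23 payments; the last is £16.10.
Total paid = 22·£75.00 + £16.10 = £1,666.10.
Total interest = total paid − principal = £1,666.10 − £1,350.00 = £316.10.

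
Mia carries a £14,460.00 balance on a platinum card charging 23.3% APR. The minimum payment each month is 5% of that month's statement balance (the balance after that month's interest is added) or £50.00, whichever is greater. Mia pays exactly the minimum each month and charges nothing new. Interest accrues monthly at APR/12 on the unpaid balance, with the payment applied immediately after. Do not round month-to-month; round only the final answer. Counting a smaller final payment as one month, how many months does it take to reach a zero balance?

Monthly rate r = 23.3%/12 = 1.94167% = 0.0194167.
While 5% of the post-interest balance exceeds £50.00, each month B ← (B·(1+r))·(1 − 0.05), i.e. B shrinks by the factor (1+r)·0.95 = 0.96845.
This holds for months 1–84. Entering month 85 the balance is £978.35; 5% of the post-interest balance is now below £50.00, so the flat £50.00 minimum applies from here.
From month 85 a fixed £50.00 at rate r clears £978.35 in 25 more payments. Total: 84 + 25 = 109 months.

109 months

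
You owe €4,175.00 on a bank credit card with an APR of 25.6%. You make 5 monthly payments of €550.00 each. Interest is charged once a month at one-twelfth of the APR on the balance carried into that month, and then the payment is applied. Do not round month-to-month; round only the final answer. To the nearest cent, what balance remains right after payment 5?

Monthly rate r = 25.6%/12 = 2.13333% = 0.0213333.
Each month: B ← B·(1+r) − €550.00.
Month 1: interest €89.07; balance after payment €3,714.07.
Month 2: interest €79.23; balance after payment €3,243.30.
Month 3: interest €69.19; balance after payment €2,762.49.
Month 4: interest €58.93; balance after payment €2,271.42.
Month 5: interest €48.46; balance after payment €1,769.88.

€1,769.88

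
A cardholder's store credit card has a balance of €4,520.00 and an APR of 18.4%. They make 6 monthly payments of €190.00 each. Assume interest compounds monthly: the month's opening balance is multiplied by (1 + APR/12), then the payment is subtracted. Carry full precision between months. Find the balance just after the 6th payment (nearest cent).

€3,767.51

Monthly rate r = 18.4%/12 = 1.53333% = 0.0153333.
Each month: B ← B·(1+r) − €190.00.
Month 1: interest €69.31; balance after payment €4,399.31.
Month 2: interest €67.46; balance after payment €4,276.76.
Month 3: interest €65.58; balance after payment €4,152.34.
Month 4: interest €63.67; balance after payment €4,026.01.
Month 5: interest €61.73; balance after payment €3,897.74.
Month 6: interest €59.77; balance after payment €3,767.51.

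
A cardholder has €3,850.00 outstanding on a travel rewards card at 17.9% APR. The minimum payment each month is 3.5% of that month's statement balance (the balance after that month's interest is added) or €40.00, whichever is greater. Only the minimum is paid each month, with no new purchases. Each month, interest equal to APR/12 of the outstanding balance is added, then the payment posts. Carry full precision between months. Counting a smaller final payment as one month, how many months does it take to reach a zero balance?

Monthly rate r = 17.9%/12 = 1.49167% = 0.0149167.
While 3.5% of the post-interest balance exceeds €40.00, each month B ← (B·(1+r))·(1 − 0.035), i.e. B shrinks by the factor (1+r)·0.965 = 0.97939.
This holds for months 1–60. Entering month 61 the balance is €1,103.88; 3.5% of the post-interest balance is now below €40.00, so the flat €40.00 minimum applies from here.
From month 61 a fixed €40.00 at rate r clears €1,103.88 in 36 more payments. Total: 60 + 36 = 96 months.

96 months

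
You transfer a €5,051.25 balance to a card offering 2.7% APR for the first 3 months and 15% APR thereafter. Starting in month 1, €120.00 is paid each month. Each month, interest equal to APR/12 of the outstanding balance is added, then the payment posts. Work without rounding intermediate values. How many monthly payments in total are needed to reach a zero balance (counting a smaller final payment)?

Promo months 1–3 at r₀ = 2.7%/12 = 0.00225; months 4+ at r₁ = 15%/12 = 0.0125.
After month 3: iterate B ← B·(1+r₀) − €120.00 for 3 months → €4,724.61.
Then at r₁ with €120.00/mo: n₂ = −ln(1 − r₁·B/P)/ln(1+r₁) ≈ 54.54 → 55 more payments.

58 payments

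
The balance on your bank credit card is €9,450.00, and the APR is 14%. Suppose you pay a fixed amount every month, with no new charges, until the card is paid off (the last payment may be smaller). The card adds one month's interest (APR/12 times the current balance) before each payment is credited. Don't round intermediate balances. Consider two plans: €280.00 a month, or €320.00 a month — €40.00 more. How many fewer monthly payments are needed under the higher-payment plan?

7 fewer payments

Monthly rate r = 14%/12 = 1.16667% = 0.0116667.
At €280.00/mo: n = ⌈−ln(1 − rB₀/P)/ln(1+r)⌉ = 44 payments (last €41.24); total interest = total paid − €9,450.00 = €2,631.24.
At €320.00/mo: 37 payments (last €133.86); total interest €2,203.86.
Payments saved = 44 − 37 = 7.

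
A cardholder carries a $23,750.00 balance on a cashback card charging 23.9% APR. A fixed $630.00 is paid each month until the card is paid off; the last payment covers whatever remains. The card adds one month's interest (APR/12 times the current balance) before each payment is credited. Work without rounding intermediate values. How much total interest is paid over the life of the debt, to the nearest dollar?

Monthly rate r = 23.9%/12 = 1.99167% = 0.0199167.
Payoff takes n = ⌈−ln(1 − rB₀/P)/ln(1+r)⌉ = ⌈70.464⌉ = 71 payments; the last is $293.59.
Total paid = 70·$630.00 + $293.59 = $44,393.59.
Total interest = total paid − principal = $44,393.59 − $23,750.00 = $20,643.59.

$20,644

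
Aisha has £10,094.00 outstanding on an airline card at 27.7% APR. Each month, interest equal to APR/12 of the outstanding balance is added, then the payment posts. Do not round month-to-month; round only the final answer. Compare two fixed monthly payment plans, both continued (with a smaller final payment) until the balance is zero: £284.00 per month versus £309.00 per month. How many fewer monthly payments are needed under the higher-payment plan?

14 fewer payments

Monthly rate r = 27.7%/12 = 2.30833% = 0.0230833.
At £284.00/mo: n = ⌈−ln(1 − rB₀/P)/ln(1+r)⌉ = 76 payments (last £70.79); total interest = total paid − £10,094.00 = £11,276.79.
At £309.00/mo: 62 payments (last £144.02); total interest £8,899.02.
Payments saved = 76 − 62 = 14.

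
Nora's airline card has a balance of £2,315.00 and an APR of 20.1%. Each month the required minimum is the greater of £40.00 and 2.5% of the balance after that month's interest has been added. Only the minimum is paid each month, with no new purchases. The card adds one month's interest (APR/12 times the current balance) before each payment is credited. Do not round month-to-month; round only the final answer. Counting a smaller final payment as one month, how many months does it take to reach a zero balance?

110 months

Monthly rate r = 20.1%/12 = 1.675% = 0.01675.
While 2.5% of the post-interest balance exceeds £40.00, each month B ← (B·(1+r))·(1 − 0.025), i.e. B shrinks by the factor (1+r)·0.975 = 0.99133.
This holds for months 1–45. Entering month 46 the balance is £1,564.58; 2.5% of the post-interest balance is now below £40.00, so the flat £40.00 minimum applies from here.
From month 46 a fixed £40.00 at rate r clears £1,564.58 in 65 more payments. Total: 45 + 65 = 110 months.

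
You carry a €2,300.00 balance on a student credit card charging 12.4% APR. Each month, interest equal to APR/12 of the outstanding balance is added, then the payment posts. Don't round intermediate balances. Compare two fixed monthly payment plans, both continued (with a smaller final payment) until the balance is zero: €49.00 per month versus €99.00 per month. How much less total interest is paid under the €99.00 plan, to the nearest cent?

Monthly rate r = 12.4%/12 = 1.03333% = 0.0103333.
At €49.00/mo: n = ⌈−ln(1 − rB₀/P)/ln(1+r)⌉ = 65 payments (last €27.30); total interest = total paid − €2,300.00 = €863.30.
At €99.00/mo: 27 payments (last €69.80); total interest €343.80.
Interest saved = €863.30 − €343.80 = €519.50.

€519.50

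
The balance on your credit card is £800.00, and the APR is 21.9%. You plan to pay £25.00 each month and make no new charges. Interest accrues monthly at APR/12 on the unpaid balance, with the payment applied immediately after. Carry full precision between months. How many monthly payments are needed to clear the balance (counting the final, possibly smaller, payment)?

Monthly rate r = 21.9%/12 = 1.825% = 0.01825.
Recurrence: B ← B·(1+r) − £25.00.
Month 1: interest £14.60; balance after payment £789.60.
Month 2: interest £14.41; balance after payment £779.01.
Closed form: n = −ln(1 − rB₀/P)/ln(1+r) = −ln(0.416)/ln(1.01825) ≈ 48.496, so the balance reaches zero during payment 49.

49 payments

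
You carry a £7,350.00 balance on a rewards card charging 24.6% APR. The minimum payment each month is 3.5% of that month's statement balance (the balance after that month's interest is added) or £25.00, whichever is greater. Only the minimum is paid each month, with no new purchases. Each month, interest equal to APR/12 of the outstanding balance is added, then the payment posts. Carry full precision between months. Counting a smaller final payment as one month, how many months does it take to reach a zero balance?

Monthly rate r = 24.6%/12 = 2.05% = 0.0205.
While 3.5% of the post-interest balance exceeds £25.00, each month B ← (B·(1+r))·(1 − 0.035), i.e. B shrinks by the factor (1+r)·0.965 = 0.98478.
This holds for months 1–154. Entering month 155 the balance is £692.94; 3.5% of the post-interest balance is now below £25.00, so the flat £25.00 minimum applies from here.
From month 155 a fixed £25.00 at rate r clears £692.94 in 42 more payments. Total: 154 + 42 = 196 months.

196 months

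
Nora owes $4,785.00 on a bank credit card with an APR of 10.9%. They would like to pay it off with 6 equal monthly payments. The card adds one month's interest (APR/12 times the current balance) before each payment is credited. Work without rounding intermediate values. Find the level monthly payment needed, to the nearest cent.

$823.04

Monthly rate r = 10.9%/12 = 0.908333% = 0.00908333.
Level-payment amortization: P = B₀·r / (1 − (1+r)^(−n)) = 4785.00·0.00908333 / (1 − 1.00908^(−6)).
Denominator 1 − (1+r)^(−6) = 0.0528084803.
P = 43.4638 / 0.0528084803 ≈ 823.04.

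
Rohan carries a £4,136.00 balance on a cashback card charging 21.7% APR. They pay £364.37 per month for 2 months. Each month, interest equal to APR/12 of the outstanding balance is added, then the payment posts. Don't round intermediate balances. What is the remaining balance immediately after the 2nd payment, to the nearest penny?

£3,551.61

Monthly rate r = 21.7%/12 = 1.80833% = 0.0180833.
Each month: B ← B·(1+r) − £364.37.
Month 1: interest £74.79; balance after payment £3,846.42.
Month 2: interest £69.56; balance after payment £3,551.61.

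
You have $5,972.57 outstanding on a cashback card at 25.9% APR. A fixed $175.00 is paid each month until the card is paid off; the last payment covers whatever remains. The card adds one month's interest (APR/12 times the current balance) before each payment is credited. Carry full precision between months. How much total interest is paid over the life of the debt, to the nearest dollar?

Monthly rate r = 25.9%/12 = 2.15833% = 0.0215833.
Payoff takes n = ⌈−ln(1 − rB₀/P)/ln(1+r)⌉ = ⌈62.478⌉ = 63 payments; the last is $84.19.
Total paid = 62·$175.00 + $84.19 = $10,934.19.
Total interest = total paid − principal = $10,934.19 − $5,972.57 = $4,961.62.

$4,962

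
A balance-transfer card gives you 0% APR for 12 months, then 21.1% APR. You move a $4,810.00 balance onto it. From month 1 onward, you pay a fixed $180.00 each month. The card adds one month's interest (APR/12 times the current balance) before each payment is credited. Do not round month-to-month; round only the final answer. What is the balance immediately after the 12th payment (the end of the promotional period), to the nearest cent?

$2,650.00

Promo months 1–12 at r₀ = 0%/12 = 0; months 13+ at r₁ = 21.1%/12 = 0.0175833.
After month 12 (no interest yet): B = $4,810.00 − 12·$180.00 = $2,650.00.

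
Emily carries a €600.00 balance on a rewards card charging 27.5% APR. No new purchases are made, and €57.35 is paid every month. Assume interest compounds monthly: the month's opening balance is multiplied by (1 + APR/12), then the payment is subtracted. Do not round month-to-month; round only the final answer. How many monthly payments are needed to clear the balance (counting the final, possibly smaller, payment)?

13 payments

Monthly rate r = 27.5%/12 = 2.29167% = 0.0229167.
Recurrence: B ← B·(1+r) − €57.35.
Month 1: interest €13.75; balance after payment €556.40.
Month 2: interest €12.75; balance after payment €511.80.
Closed form: n = −ln(1 − rB₀/P)/ln(1+r) = −ln(0.76024)/ln(1.02292) ≈ 12.098, so the balance reaches zero during payment 13.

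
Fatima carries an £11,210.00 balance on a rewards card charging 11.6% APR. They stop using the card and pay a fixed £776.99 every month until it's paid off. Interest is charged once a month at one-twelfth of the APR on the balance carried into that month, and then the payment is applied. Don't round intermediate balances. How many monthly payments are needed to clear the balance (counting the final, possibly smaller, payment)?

Monthly rate r = 11.6%/12 = 0.966667% = 0.00966667.
Recurrence: B ← B·(1+r) − £776.99.
Month 1: interest £108.36; balance after payment £10,541.37.
Month 2: interest £101.90; balance after payment £9,866.28.
Closed form: n = −ln(1 − rB₀/P)/ln(1+r) = −ln(0.86053)/ln(1.00967) ≈ 15.613, so the balance reaches zero during payment 16.

16 months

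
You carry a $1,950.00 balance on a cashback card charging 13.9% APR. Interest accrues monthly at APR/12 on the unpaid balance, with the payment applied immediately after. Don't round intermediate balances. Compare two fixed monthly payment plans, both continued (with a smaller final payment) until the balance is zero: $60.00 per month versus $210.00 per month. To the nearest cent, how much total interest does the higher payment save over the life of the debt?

Monthly rate r = 13.9%/12 = 1.15833% = 0.0115833.
At $60.00/mo: n = ⌈−ln(1 − rB₀/P)/ln(1+r)⌉ = 42 payments (last $0.80); total interest = total paid − $1,950.00 = $510.80.
At $210.00/mo: 10 payments (last $185.11); total interest $125.11.
Interest saved = $510.80 − $125.11 = $385.69.

$385.69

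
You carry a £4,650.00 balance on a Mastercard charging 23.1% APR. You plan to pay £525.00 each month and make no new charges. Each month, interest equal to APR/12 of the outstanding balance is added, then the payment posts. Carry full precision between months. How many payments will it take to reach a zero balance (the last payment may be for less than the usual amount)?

Monthly rate r = 23.1%/12 = 1.925% = 0.01925.
Recurrence: B ← B·(1+r) − £525.00.
Month 1: interest £89.51; balance after payment £4,214.51.
Month 2: interest £81.13; balance after payment £3,770.64.
Closed form: n = −ln(1 − rB₀/P)/ln(1+r) = −ln(0.8295)/ln(1.01925) ≈ 9.804, so the balance reaches zero during payment 10.

10 months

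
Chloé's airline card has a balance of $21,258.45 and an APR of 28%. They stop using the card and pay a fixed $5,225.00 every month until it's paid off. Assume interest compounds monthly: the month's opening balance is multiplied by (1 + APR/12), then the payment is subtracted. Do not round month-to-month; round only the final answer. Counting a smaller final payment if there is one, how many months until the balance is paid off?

5 months

Monthly rate r = 28%/12 = 2.33333% = 0.0233333.
Recurrence: B ← B·(1+r) − $5,225.00.
Month 1: interest $496.03; balance after payment $16,529.48.
Month 2: interest $385.69; balance after payment $11,690.17.
Month 3: interest $272.77; balance after payment $6,737.94.
Month 4: interest $157.22; balance after payment $1,670.16.
Month 5: interest $38.97; balance after payment $0.00.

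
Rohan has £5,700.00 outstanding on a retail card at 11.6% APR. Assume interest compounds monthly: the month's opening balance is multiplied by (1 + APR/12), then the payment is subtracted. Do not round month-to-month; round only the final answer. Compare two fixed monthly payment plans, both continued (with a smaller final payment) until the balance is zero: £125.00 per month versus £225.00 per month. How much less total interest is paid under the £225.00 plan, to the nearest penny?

£982.87

Monthly rate r = 11.6%/12 = 0.966667% = 0.00966667.
At £125.00/mo: n = ⌈−ln(1 − rB₀/P)/ln(1+r)⌉ = 61 payments (last £52.56); total interest = total paid − £5,700.00 = £1,852.56.
At £225.00/mo: 30 payments (last £44.69); total interest £869.69.
Interest saved = £1,852.56 − £869.69 = £982.87.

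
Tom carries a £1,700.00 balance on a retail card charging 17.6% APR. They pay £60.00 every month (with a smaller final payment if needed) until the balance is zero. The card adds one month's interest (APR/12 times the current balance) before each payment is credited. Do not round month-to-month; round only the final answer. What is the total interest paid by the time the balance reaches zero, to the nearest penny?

Monthly rate r = 17.6%/12 = 1.46667% = 0.0146667.
Payoff takes n = ⌈−ln(1 − rB₀/P)/ln(1+r)⌉ = ⌈36.888⌉ = 37 payments; the last is £53.32.
Total paid = 36·£60.00 + £53.32 = £2,213.32.
Total interest = total paid − principal = £2,213.32 − £1,700.00 = £513.32.

£513.32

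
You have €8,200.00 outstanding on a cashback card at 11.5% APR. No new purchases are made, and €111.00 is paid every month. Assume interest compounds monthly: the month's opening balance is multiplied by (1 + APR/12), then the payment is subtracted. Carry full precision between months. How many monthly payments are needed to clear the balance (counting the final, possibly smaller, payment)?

Monthly rate r = 11.5%/12 = 0.958333% = 0.00958333.
Recurrence: B ← B·(1+r) − €111.00.
Month 1: interest €78.58; balance after payment €8,167.58.
Month 2: interest €78.27; balance after payment €8,134.86.
Closed form: n = −ln(1 − rB₀/P)/ln(1+r) = −ln(0.29204)/ln(1.00958) ≈ 129.052, so the balance reaches zero during payment 130.

130 months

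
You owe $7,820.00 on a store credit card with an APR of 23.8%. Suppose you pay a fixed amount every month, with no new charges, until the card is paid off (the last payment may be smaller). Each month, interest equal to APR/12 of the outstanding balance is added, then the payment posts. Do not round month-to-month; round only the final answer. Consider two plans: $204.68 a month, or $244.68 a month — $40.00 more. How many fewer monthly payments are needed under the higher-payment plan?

Monthly rate r = 23.8%/12 = 1.98333% = 0.0198333.
At $204.68/mo: n = ⌈−ln(1 − rB₀/P)/ln(1+r)⌉ = 73 payments (last $39.60); total interest = total paid − $7,820.00 = $6,956.56.
At $244.68/mo: 52 payments (last $39.97); total interest $4,698.65.
Payments saved = 73 − 52 = 21.

21 fewer payments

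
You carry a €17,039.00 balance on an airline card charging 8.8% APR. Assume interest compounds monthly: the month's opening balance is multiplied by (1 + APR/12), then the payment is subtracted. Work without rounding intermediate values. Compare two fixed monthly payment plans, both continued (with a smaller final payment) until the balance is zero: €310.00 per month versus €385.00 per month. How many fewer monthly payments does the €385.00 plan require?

17 fewer payments

Monthly rate r = 8.8%/12 = 0.733333% = 0.00733333.
At €310.00/mo: n = ⌈−ln(1 − rB₀/P)/ln(1+r)⌉ = 71 payments (last €191.21); total interest = total paid − €17,039.00 = €4,852.21.
At €385.00/mo: 54 payments (last €270.67); total interest €3,636.67.
Payments saved = 71 − 54 = 17.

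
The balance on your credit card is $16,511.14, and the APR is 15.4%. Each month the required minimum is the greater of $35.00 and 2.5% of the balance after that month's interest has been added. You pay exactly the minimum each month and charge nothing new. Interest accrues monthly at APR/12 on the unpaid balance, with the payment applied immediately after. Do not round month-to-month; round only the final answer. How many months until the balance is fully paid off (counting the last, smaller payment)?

Monthly rate r = 15.4%/12 = 1.28333% = 0.0128333.
While 2.5% of the post-interest balance exceeds $35.00, each month B ← (B·(1+r))·(1 − 0.025), i.e. B shrinks by the factor (1+r)·0.975 = 0.98751.
This holds for months 1–198. Entering month 199 the balance is $1,371.55; 2.5% of the post-interest balance is now below $35.00, so the flat $35.00 minimum applies from here.
From month 199 a fixed $35.00 at rate r clears $1,371.55 in 55 more payments. Total: 198 + 55 = 253 months.

253 months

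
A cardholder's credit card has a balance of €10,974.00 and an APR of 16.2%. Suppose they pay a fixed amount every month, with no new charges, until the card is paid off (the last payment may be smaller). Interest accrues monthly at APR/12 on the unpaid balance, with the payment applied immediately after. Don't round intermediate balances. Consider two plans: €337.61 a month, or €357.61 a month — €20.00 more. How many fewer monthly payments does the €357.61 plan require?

Monthly rate r = 16.2%/12 = 1.35% = 0.0135.
At €337.61/mo: n = ⌈−ln(1 − rB₀/P)/ln(1+r)⌉ = 44 payments (last €27.65); total interest = total paid − €10,974.00 = €3,570.88.
At €357.61/mo: 40 payments (last €318.32); total interest €3,291.11.
Payments saved = 44 − 40 = 4.

4 fewer payments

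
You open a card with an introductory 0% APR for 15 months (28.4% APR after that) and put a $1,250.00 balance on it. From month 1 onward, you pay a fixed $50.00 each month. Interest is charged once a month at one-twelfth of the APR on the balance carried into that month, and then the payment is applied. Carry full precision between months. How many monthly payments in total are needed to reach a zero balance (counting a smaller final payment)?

27 payments

Promo months 1–15 at r₀ = 0%/12 = 0; months 16+ at r₁ = 28.4%/12 = 0.0236667.
After month 15 (no interest yet): B = $1,250.00 − 15·$50.00 = $500.00.
Then at r₁ with $50.00/mo: n₂ = −ln(1 − r₁·B/P)/ln(1+r₁) ≈ 11.55 → 12 more payments.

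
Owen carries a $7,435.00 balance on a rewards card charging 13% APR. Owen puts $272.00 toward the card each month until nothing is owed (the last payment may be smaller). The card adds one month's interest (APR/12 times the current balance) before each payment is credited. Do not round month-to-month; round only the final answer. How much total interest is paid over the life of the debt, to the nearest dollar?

Monthly rate r = 13%/12 = 1.08333% = 0.0108333.
Payoff takes n = ⌈−ln(1 − rB₀/P)/ln(1+r)⌉ = ⌈32.589⌉ = 33 payments; the last is $160.68.
Total paid = 32·$272.00 + $160.68 = $8,864.68.
Total interest = total paid − principal = $8,864.68 − $7,435.00 = $1,429.68.

$1,430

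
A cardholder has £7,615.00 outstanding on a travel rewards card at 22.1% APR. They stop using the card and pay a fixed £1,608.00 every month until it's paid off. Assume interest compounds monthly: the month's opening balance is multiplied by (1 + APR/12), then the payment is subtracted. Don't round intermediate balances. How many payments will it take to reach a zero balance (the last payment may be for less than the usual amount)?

Monthly rate r = 22.1%/12 = 1.84167% = 0.0184167.
Recurrence: B ← B·(1+r) − £1,608.00.
Month 1: interest £140.24; balance after payment £6,147.24.
Month 2: interest £113.21; balance after payment £4,652.45.
Month 3: interest £85.68; balance after payment £3,130.14.
Month 4: interest £57.65; balance after payment £1,579.78.
Month 5: interest £29.09; balance after payment £0.88.
Month 6: interest £0.02; balance after payment £0.00.

6 months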